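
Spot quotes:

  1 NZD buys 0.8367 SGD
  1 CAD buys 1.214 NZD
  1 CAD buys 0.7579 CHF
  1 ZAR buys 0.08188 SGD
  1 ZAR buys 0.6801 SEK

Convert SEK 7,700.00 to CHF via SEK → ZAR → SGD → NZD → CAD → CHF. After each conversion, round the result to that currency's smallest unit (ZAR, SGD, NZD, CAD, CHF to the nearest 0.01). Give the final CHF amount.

SEK 7,700.00 ÷ 0.6801 = ZAR 11,321.86
ZAR 11,321.86 × 0.08188 = SGD 927.03
SGD 927.03 ÷ 0.8367 = NZD 1,107.96
NZD 1,107.96 ÷ 1.214 = CAD 912.65
CAD 912.65 × 0.7579 = CHF 691.70

CHF 691.70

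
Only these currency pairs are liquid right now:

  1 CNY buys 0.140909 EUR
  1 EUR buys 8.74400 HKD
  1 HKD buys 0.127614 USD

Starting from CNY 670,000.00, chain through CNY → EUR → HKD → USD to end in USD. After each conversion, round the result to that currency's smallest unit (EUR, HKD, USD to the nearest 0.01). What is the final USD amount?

USD 105,346.96

CNY 670,000.00 × 0.140909 = EUR 94,409.03
EUR 94,409.03 × 8.74400 = HKD 825,512.56
HKD 825,512.56 × 0.127614 = USD 105,346.96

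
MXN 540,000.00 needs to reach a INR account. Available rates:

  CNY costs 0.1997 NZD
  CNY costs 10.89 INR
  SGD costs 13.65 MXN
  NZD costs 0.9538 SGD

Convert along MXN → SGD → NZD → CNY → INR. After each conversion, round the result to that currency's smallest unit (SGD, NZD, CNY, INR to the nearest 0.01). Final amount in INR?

MXN 540,000.00 ÷ 13.65 = SGD 39,560.44
SGD 39,560.44 ÷ 0.9538 = NZD 41,476.66
NZD 41,476.66 ÷ 0.1997 = CNY 207,694.84
CNY 207,694.84 × 10.89 = INR 2,261,796.81

INR 2,261,796.81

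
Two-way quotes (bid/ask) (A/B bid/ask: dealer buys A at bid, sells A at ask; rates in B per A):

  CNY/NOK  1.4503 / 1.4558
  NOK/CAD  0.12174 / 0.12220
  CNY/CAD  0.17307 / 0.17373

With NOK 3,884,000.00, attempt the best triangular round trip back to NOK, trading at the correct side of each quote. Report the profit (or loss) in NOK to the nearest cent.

Net profit: NOK 63,258.29

Best loop NOK → CAD → CNY → NOK:
NOK 3,884,000.00 × 0.12174 (sell NOK at bid) = CAD 472,838.16
CAD 472,838.16 ÷ 0.17373 (buy CNY at ask) = CNY 2,721,683.99
CNY 2,721,683.99 × 1.4503 (sell CNY at bid) = NOK 3,947,258.29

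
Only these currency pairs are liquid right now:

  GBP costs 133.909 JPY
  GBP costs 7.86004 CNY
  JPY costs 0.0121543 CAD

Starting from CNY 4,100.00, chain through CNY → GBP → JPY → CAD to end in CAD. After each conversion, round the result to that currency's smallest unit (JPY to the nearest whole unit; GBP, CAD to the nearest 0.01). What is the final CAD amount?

CNY 4,100.00 ÷ 7.86004 = GBP 521.63
GBP 521.63 × 133.909 = JPY 69,851
JPY 69,851 × 0.0121543 = CAD 848.99

CAD 848.99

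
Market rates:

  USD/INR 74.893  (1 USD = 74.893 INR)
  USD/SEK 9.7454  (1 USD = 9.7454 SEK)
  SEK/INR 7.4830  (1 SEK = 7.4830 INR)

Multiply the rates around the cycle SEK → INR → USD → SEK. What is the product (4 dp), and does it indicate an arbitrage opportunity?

Around SEK → INR → USD → SEK: 1 × 7.4830 ÷ 74.893 × 9.7454 = 0.973720
Product < 1; profitable direction is SEK → USD → INR → SEK.

0.9737 (arbitrage exists)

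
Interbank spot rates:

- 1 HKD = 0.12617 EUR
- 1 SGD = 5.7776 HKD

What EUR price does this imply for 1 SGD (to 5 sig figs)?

1 SGD × 5.7776 = 5.7776 HKD
5.7776 HKD × 0.12617 = 0.72896 EUR

SGD/EUR = 0.72896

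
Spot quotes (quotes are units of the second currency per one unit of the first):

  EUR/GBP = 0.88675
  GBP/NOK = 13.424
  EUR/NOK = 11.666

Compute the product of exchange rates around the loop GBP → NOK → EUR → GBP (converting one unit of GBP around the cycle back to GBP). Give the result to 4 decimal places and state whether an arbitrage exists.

Around GBP → NOK → EUR → GBP: 1 × 13.424 ÷ 11.666 × 0.88675 = 1.020378
Product > 1; profitable direction is GBP → NOK → EUR → GBP.

1.0204 (arbitrage exists)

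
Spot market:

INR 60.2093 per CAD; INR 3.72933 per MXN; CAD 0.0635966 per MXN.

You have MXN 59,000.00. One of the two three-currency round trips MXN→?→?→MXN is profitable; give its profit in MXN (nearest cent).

Profitable loop is MXN → CAD → INR → MXN:
MXN 59,000.00 × 0.0635966 = CAD 3,752.20
CAD 3,752.20 × 60.2093 = INR 225,917.30
INR 225,917.30 ÷ 3.72933 = MXN 60,578.52
Profit = MXN 60,578.52 − MXN 59,000.00

Profit: MXN 1,578.52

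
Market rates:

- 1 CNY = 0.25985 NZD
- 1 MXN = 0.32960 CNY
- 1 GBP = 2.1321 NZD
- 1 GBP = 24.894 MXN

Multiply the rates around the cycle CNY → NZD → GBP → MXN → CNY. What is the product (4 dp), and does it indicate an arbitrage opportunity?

1.0000 (no arbitrage)

Around CNY → NZD → GBP → MXN → CNY: 1 × 0.25985 ÷ 2.1321 × 24.894 × 0.32960 = 0.999993
Product ≈ 1 (deviation 0.001%, within rounding noise).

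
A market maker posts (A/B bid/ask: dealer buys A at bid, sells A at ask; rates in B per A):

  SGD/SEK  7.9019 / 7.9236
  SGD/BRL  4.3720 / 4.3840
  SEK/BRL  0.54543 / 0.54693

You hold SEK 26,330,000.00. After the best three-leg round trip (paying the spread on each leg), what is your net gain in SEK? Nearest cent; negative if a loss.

Best loop SEK → SGD → BRL → SEK:
SEK 26,330,000.00 ÷ 7.9236 (buy SGD at ask) = SGD 3,322,984.50
SGD 3,322,984.50 × 4.3720 (sell SGD at bid) = BRL 14,528,088.24
BRL 14,528,088.24 ÷ 0.54693 (buy SEK at ask) = SEK 26,562,975.60

Net profit: SEK 232,975.60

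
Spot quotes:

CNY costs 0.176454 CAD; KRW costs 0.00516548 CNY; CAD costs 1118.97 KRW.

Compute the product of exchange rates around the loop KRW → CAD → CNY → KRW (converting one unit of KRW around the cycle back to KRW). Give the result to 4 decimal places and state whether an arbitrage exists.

Around KRW → CAD → CNY → KRW: 1 ÷ 1118.97 ÷ 0.176454 ÷ 0.00516548 = 0.980481
Product < 1; profitable direction is KRW → CNY → CAD → KRW.

0.9805 (arbitrage exists)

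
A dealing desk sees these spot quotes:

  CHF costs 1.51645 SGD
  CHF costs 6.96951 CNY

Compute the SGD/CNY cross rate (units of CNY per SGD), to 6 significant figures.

1 SGD ÷ 1.51645 = 0.659435 CHF
0.659435 CHF × 6.96951 = 4.59594 CNY

SGD/CNY = 4.59594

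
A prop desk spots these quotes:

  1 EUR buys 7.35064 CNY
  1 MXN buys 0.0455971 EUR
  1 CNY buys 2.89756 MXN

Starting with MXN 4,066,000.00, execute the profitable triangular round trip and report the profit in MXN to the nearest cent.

Profitable loop is MXN → CNY → EUR → MXN:
MXN 4,066,000.00 ÷ 2.89756 = CNY 1,403,249.63
CNY 1,403,249.63 ÷ 7.35064 = EUR 190,901.69
EUR 190,901.69 ÷ 0.0455971 = MXN 4,186,706.93
Profit = MXN 4,186,706.93 − MXN 4,066,000.00

Profit: MXN 120,706.93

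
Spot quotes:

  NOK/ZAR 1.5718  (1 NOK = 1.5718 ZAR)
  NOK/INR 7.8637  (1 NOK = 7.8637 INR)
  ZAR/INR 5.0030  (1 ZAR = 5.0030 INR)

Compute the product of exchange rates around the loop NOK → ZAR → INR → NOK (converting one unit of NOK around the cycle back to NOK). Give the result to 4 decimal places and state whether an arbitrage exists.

Around NOK → ZAR → INR → NOK: 1 × 1.5718 × 5.0030 ÷ 7.8637 = 1.000002
Product ≈ 1 (deviation 0.000%, within rounding noise).

1.0000 (no arbitrage)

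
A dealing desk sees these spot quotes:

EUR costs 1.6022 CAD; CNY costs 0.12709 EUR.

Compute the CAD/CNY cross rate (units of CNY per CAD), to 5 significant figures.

CAD/CNY = 4.9110

1 CAD ÷ 1.6022 = 0.624142 EUR
0.624142 EUR ÷ 0.12709 = 4.91102 CNY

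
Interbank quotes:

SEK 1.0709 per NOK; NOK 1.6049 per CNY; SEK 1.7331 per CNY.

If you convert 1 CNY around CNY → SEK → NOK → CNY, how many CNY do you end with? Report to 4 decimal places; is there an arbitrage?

Around CNY → SEK → NOK → CNY: 1 × 1.7331 ÷ 1.0709 ÷ 1.6049 = 1.008386
Product > 1; profitable direction is CNY → SEK → NOK → CNY.

1.0084 (arbitrage exists)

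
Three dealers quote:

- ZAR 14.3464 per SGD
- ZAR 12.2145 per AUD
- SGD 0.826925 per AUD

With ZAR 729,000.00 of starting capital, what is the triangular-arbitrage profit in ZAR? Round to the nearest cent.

Profit: ZAR 21,575.12

Profitable loop is ZAR → SGD → AUD → ZAR:
ZAR 729,000.00 ÷ 14.3464 = SGD 50,814.14
SGD 50,814.14 ÷ 0.826925 = AUD 61,449.52
AUD 61,449.52 × 12.2145 = ZAR 750,575.12
Profit = ZAR 750,575.12 − ZAR 729,000.00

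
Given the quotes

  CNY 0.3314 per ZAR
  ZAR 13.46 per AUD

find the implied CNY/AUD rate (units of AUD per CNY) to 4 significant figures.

1 CNY ÷ 0.3314 = 3.0175 ZAR
3.0175 ZAR ÷ 13.46 = 0.224183 AUD

CNY/AUD = 0.2242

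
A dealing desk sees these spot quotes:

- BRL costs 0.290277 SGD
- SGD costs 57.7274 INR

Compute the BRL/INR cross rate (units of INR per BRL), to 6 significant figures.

1 BRL × 0.290277 = 0.290277 SGD
0.290277 SGD × 57.7274 = 16.7569 INR

BRL/INR = 16.7569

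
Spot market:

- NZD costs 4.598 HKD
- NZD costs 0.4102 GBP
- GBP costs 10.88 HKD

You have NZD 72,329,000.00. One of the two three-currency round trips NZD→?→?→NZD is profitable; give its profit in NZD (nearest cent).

Profit: NZD 2,188,259.78

Profitable loop is NZD → HKD → GBP → NZD:
NZD 72,329,000.00 × 4.598 = HKD 332,568,742.00
HKD 332,568,742.00 ÷ 10.88 = GBP 30,566,979.96
GBP 30,566,979.96 ÷ 0.4102 = NZD 74,517,259.78
Profit = NZD 74,517,259.78 − NZD 72,329,000.00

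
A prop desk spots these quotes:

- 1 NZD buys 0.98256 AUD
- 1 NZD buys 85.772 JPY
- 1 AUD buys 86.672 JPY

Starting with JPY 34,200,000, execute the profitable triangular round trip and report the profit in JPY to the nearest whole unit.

Profitable loop is JPY → AUD → NZD → JPY:
JPY 34,200,000 ÷ 86.672 = AUD 394,591.10
AUD 394,591.10 ÷ 0.98256 = NZD 401,594.92
NZD 401,594.92 × 85.772 = JPY 34,445,599
Profit = JPY 34,445,599 − JPY 34,200,000

Profit: JPY 245,599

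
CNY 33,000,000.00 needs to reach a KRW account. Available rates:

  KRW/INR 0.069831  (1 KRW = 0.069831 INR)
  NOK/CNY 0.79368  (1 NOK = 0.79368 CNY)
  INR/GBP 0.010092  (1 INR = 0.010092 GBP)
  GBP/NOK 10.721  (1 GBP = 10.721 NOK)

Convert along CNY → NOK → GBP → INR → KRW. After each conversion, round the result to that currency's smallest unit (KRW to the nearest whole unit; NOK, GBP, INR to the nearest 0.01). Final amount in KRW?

KRW 5,503,103,799

CNY 33,000,000.00 ÷ 0.79368 = NOK 41,578,469.91
NOK 41,578,469.91 ÷ 10.721 = GBP 3,878,226.84
GBP 3,878,226.84 ÷ 0.010092 = INR 384,287,241.38
INR 384,287,241.38 ÷ 0.069831 = KRW 5,503,103,799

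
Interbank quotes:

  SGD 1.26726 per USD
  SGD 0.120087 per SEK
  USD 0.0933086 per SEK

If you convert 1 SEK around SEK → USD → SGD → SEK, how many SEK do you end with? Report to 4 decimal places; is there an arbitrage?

0.9847 (arbitrage exists)

Around SEK → USD → SGD → SEK: 1 × 0.0933086 × 1.26726 ÷ 0.120087 = 0.984672
Product < 1; profitable direction is SEK → SGD → USD → SEK.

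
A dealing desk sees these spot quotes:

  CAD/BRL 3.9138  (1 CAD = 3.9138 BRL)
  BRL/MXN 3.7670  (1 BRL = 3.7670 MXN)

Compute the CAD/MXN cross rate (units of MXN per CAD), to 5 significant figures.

CAD/MXN = 14.743

1 CAD × 3.9138 = 3.9138 BRL
3.9138 BRL × 3.7670 = 14.7433 MXN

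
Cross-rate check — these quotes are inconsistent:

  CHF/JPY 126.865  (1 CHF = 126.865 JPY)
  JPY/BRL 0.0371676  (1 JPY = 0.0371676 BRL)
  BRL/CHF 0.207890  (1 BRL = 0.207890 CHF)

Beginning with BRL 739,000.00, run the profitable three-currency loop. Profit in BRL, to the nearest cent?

Profitable loop is BRL → JPY → CHF → BRL:
BRL 739,000.00 ÷ 0.0371676 = JPY 19,882,909
JPY 19,882,909 ÷ 126.865 = CHF 156,724.93
CHF 156,724.93 ÷ 0.207890 = BRL 753,883.95
Profit = BRL 753,883.95 − BRL 739,000.00

Profit: BRL 14,883.95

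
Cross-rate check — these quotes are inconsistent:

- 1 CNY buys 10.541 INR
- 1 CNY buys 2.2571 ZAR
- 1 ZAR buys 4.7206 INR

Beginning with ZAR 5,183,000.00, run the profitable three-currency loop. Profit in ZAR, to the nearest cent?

Profit: ZAR 55,987.94

Profitable loop is ZAR → INR → CNY → ZAR:
ZAR 5,183,000.00 × 4.7206 = INR 24,466,869.80
INR 24,466,869.80 ÷ 10.541 = CNY 2,321,114.68
CNY 2,321,114.68 × 2.2571 = ZAR 5,238,987.94
Profit = ZAR 5,238,987.94 − ZAR 5,183,000.00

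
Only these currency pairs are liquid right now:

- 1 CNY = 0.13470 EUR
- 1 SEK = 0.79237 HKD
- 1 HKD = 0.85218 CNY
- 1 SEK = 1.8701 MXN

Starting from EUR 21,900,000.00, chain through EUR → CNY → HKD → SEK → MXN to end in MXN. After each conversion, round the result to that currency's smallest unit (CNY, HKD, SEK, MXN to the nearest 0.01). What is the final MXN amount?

EUR 21,900,000.00 ÷ 0.13470 = CNY 162,583,518.93
CNY 162,583,518.93 ÷ 0.85218 = HKD 190,785,419.66
HKD 190,785,419.66 ÷ 0.79237 = SEK 240,778,196.63
SEK 240,778,196.63 × 1.8701 = MXN 450,279,305.52

MXN 450,279,305.52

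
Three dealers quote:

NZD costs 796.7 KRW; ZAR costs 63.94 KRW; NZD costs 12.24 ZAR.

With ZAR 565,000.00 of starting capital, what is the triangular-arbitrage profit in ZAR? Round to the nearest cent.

Profitable loop is ZAR → NZD → KRW → ZAR:
ZAR 565,000.00 ÷ 12.24 = NZD 46,160.13
NZD 46,160.13 × 796.7 = KRW 36,775,776
KRW 36,775,776 ÷ 63.94 = ZAR 575,160.72
Profit = ZAR 575,160.72 − ZAR 565,000.00

Profit: ZAR 10,160.72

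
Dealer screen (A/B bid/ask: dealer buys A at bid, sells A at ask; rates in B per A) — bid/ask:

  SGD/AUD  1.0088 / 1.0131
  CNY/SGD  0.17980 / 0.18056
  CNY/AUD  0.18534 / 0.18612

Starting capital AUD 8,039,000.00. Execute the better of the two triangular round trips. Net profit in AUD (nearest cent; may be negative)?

Best loop AUD → SGD → CNY → AUD:
AUD 8,039,000.00 ÷ 1.0131 (buy SGD at ask) = SGD 7,935,050.83
SGD 7,935,050.83 ÷ 0.18056 (buy CNY at ask) = CNY 43,946,892.08
CNY 43,946,892.08 × 0.18534 (sell CNY at bid) = AUD 8,145,116.98

Net profit: AUD 106,116.98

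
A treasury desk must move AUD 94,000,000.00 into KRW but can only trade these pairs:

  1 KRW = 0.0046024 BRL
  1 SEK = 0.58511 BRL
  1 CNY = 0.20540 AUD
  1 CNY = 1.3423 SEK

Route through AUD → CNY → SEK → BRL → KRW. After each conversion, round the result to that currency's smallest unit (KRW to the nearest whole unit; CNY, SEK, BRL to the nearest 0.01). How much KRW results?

KRW 78,096,247,043

AUD 94,000,000.00 ÷ 0.20540 = CNY 457,643,622.20
CNY 457,643,622.20 × 1.3423 = SEK 614,295,034.08
SEK 614,295,034.08 × 0.58511 = BRL 359,430,167.39
BRL 359,430,167.39 ÷ 0.0046024 = KRW 78,096,247,043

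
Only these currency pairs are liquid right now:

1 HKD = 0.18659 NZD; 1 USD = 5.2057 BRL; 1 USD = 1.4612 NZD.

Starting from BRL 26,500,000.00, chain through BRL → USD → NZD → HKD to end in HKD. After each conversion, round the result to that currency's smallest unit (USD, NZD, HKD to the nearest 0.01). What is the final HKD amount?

BRL 26,500,000.00 ÷ 5.2057 = USD 5,090,573.79
USD 5,090,573.79 × 1.4612 = NZD 7,438,346.42
NZD 7,438,346.42 ÷ 0.18659 = HKD 39,864,657.38

HKD 39,864,657.38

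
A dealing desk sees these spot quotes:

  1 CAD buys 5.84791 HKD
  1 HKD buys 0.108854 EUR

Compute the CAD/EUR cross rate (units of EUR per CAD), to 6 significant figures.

CAD/EUR = 0.636568

1 CAD × 5.84791 = 5.84791 HKD
5.84791 HKD × 0.108854 = 0.636568 EUR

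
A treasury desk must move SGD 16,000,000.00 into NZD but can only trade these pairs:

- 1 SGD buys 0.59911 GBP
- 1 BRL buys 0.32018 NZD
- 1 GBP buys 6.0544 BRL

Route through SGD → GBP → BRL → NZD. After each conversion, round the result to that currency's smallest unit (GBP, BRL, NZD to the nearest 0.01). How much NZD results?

SGD 16,000,000.00 × 0.59911 = GBP 9,585,760.00
GBP 9,585,760.00 × 6.0544 = BRL 58,036,025.34
BRL 58,036,025.34 × 0.32018 = NZD 18,581,974.59

NZD 18,581,974.59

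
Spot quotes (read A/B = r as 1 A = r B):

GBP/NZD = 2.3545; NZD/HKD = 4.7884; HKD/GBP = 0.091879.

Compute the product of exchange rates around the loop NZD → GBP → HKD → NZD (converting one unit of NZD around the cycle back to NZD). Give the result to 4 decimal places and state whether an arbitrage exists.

0.9654 (arbitrage exists)

Around NZD → GBP → HKD → NZD: 1 ÷ 2.3545 ÷ 0.091879 ÷ 4.7884 = 0.965372
Product < 1; profitable direction is NZD → HKD → GBP → NZD.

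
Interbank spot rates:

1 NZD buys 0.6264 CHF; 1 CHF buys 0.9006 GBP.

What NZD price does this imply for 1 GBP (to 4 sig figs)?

GBP/NZD = 1.773

1 GBP ÷ 0.9006 = 1.11037 CHF
1.11037 CHF ÷ 0.6264 = 1.77262 NZD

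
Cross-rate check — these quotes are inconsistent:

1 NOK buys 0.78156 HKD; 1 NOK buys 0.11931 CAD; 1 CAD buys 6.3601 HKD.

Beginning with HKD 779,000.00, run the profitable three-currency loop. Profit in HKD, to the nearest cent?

Profit: HKD 23,341.01

Profitable loop is HKD → CAD → NOK → HKD:
HKD 779,000.00 ÷ 6.3601 = CAD 122,482.35
CAD 122,482.35 ÷ 0.11931 = NOK 1,026,589.15
NOK 1,026,589.15 × 0.78156 = HKD 802,341.01
Profit = HKD 802,341.01 − HKD 779,000.00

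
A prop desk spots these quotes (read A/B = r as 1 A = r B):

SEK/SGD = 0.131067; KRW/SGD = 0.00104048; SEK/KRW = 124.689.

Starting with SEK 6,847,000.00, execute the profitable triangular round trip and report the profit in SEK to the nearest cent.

Profit: SEK 70,223.50

Profitable loop is SEK → SGD → KRW → SEK:
SEK 6,847,000.00 × 0.131067 = SGD 897,415.75
SGD 897,415.75 ÷ 0.00104048 = KRW 862,501,681
KRW 862,501,681 ÷ 124.689 = SEK 6,917,223.50
Profit = SEK 6,917,223.50 − SEK 6,847,000.00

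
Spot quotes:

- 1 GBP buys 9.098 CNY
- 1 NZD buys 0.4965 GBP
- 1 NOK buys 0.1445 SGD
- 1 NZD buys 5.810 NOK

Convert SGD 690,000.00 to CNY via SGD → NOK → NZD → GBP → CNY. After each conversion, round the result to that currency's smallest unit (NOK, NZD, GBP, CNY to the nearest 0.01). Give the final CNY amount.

CNY 3,712,532.79

SGD 690,000.00 ÷ 0.1445 = NOK 4,775,086.51
NOK 4,775,086.51 ÷ 5.810 = NZD 821,873.75
NZD 821,873.75 × 0.4965 = GBP 408,060.32
GBP 408,060.32 × 9.098 = CNY 3,712,532.79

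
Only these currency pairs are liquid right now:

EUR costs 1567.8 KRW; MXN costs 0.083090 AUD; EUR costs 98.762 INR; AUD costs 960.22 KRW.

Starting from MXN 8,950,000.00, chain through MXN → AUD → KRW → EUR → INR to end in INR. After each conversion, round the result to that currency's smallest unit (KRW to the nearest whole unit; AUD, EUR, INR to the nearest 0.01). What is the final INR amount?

INR 44,982,310.39

MXN 8,950,000.00 × 0.083090 = AUD 743,655.50
AUD 743,655.50 × 960.22 = KRW 714,072,884
KRW 714,072,884 ÷ 1567.8 = EUR 455,461.72
EUR 455,461.72 × 98.762 = INR 44,982,310.39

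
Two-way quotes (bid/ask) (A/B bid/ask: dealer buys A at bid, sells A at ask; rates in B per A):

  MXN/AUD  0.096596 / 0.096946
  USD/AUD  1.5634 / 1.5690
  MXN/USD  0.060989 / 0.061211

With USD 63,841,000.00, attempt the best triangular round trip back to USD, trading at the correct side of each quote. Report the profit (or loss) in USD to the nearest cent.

Net profit: USD 369,552.35

Best loop USD → MXN → AUD → USD:
USD 63,841,000.00 ÷ 0.061211 (buy MXN at ask) = MXN 1,042,966,133.54
MXN 1,042,966,133.54 × 0.096596 (sell MXN at bid) = AUD 100,746,356.64
AUD 100,746,356.64 ÷ 1.5690 (buy USD at ask) = USD 64,210,552.35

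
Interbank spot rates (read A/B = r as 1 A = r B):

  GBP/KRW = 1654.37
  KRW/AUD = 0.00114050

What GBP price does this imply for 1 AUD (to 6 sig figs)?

AUD/GBP = 0.529995

1 AUD ÷ 0.00114050 = 876.808 KRW
876.808 KRW ÷ 1654.37 = 0.529995 GBP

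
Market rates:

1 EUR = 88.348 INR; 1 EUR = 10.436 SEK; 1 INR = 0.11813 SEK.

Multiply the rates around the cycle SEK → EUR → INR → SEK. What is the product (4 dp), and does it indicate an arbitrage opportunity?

1.0001 (no arbitrage)

Around SEK → EUR → INR → SEK: 1 ÷ 10.436 × 88.348 × 0.11813 = 1.000053
Product ≈ 1 (deviation 0.005%, within rounding noise).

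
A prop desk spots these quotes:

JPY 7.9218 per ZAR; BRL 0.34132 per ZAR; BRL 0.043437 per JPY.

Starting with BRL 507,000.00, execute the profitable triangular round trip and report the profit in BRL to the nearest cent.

Profitable loop is BRL → ZAR → JPY → BRL:
BRL 507,000.00 ÷ 0.34132 = ZAR 1,485,409.59
ZAR 1,485,409.59 × 7.9218 = JPY 11,767,118
JPY 11,767,118 × 0.043437 = BRL 511,128.29
Profit = BRL 511,128.29 − BRL 507,000.00

Profit: BRL 4,128.29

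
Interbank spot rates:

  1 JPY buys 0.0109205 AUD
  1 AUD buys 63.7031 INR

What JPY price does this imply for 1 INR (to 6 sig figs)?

1 INR ÷ 63.7031 = 0.0156978 AUD
0.0156978 AUD ÷ 0.0109205 = 1.43746 JPY

INR/JPY = 1.43746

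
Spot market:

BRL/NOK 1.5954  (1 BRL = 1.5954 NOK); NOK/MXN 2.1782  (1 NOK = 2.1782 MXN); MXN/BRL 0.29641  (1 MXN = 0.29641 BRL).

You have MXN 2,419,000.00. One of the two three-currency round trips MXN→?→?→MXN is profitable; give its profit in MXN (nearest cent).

Profit: MXN 72,701.77

Profitable loop is MXN → BRL → NOK → MXN:
MXN 2,419,000.00 × 0.29641 = BRL 717,015.79
BRL 717,015.79 × 1.5954 = NOK 1,143,926.99
NOK 1,143,926.99 × 2.1782 = MXN 2,491,701.77
Profit = MXN 2,491,701.77 − MXN 2,419,000.00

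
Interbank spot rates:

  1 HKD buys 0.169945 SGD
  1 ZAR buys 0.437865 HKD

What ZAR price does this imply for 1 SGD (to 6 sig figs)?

1 SGD ÷ 0.169945 = 5.88426 HKD
5.88426 HKD ÷ 0.437865 = 13.4385 ZAR

SGD/ZAR = 13.4385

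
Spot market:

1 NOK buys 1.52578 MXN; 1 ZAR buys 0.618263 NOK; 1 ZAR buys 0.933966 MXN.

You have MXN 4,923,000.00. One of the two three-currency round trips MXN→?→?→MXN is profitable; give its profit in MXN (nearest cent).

Profit: MXN 49,375.80

Profitable loop is MXN → ZAR → NOK → MXN:
MXN 4,923,000.00 ÷ 0.933966 = ZAR 5,271,069.82
ZAR 5,271,069.82 × 0.618263 = NOK 3,258,907.44
NOK 3,258,907.44 × 1.52578 = MXN 4,972,375.80
Profit = MXN 4,972,375.80 − MXN 4,923,000.00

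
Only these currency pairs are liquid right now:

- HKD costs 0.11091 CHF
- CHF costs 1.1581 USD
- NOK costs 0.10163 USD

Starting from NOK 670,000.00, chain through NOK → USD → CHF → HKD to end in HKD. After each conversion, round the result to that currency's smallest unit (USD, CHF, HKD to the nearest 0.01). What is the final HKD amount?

HKD 530,127.04

NOK 670,000.00 × 0.10163 = USD 68,092.10
USD 68,092.10 ÷ 1.1581 = CHF 58,796.39
CHF 58,796.39 ÷ 0.11091 = HKD 530,127.04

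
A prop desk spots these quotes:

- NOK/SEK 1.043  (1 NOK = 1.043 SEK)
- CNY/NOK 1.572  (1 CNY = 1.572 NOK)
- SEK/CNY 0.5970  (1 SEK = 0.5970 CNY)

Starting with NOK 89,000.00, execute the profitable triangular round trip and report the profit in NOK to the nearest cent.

Profit: NOK 1,924.06

Profitable loop is NOK → CNY → SEK → NOK:
NOK 89,000.00 ÷ 1.572 = CNY 56,615.78
CNY 56,615.78 ÷ 0.5970 = SEK 94,833.80
SEK 94,833.80 ÷ 1.043 = NOK 90,924.06
Profit = NOK 90,924.06 − NOK 89,000.00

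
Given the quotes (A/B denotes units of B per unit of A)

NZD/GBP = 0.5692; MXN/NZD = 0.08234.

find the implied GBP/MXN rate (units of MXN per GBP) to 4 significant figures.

1 GBP ÷ 0.5692 = 1.75685 NZD
1.75685 NZD ÷ 0.08234 = 21.3366 MXN

GBP/MXN = 21.34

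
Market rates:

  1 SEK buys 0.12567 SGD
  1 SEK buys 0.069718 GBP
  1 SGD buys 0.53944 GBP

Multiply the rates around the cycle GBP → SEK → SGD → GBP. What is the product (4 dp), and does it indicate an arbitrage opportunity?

0.9724 (arbitrage exists)

Around GBP → SEK → SGD → GBP: 1 ÷ 0.069718 × 0.12567 × 0.53944 = 0.972366
Product < 1; profitable direction is GBP → SGD → SEK → GBP.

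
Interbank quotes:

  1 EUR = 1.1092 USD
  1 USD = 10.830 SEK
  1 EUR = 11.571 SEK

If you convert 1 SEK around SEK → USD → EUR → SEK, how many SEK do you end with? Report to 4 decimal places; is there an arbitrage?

Around SEK → USD → EUR → SEK: 1 ÷ 10.830 ÷ 1.1092 × 11.571 = 0.963236
Product < 1; profitable direction is SEK → EUR → USD → SEK.

0.9632 (arbitrage exists)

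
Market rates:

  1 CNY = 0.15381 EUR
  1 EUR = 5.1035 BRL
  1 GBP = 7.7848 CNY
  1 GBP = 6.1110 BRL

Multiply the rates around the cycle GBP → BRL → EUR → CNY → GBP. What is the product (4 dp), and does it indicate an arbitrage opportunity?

Around GBP → BRL → EUR → CNY → GBP: 1 × 6.1110 ÷ 5.1035 ÷ 0.15381 ÷ 7.7848 = 1.000028
Product ≈ 1 (deviation 0.003%, within rounding noise).

1.0000 (no arbitrage)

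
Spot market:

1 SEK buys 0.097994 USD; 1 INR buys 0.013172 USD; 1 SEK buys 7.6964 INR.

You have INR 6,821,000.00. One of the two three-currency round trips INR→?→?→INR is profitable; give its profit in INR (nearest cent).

Profit: INR 235,476.78

Profitable loop is INR → USD → SEK → INR:
INR 6,821,000.00 × 0.013172 = USD 89,846.21
USD 89,846.21 ÷ 0.097994 = SEK 916,854.22
SEK 916,854.22 × 7.6964 = INR 7,056,476.78
Profit = INR 7,056,476.78 − INR 6,821,000.00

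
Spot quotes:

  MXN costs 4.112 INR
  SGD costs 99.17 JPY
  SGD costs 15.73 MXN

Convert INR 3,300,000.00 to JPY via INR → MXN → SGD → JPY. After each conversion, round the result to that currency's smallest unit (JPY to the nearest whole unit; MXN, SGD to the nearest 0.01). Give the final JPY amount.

INR 3,300,000.00 ÷ 4.112 = MXN 802,529.18
MXN 802,529.18 ÷ 15.73 = SGD 51,019.02
SGD 51,019.02 × 99.17 = JPY 5,059,556

JPY 5,059,556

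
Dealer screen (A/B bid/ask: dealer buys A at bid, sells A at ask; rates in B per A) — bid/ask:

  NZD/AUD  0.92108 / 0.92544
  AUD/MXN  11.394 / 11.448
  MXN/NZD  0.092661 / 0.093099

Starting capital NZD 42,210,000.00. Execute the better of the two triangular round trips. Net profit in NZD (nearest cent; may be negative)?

Best loop NZD → MXN → AUD → NZD:
NZD 42,210,000.00 ÷ 0.093099 (buy MXN at ask) = MXN 453,388,328.55
MXN 453,388,328.55 ÷ 11.448 (buy AUD at ask) = AUD 39,604,151.69
AUD 39,604,151.69 ÷ 0.92544 (buy NZD at ask) = NZD 42,794,942.61

Net profit: NZD 584,942.61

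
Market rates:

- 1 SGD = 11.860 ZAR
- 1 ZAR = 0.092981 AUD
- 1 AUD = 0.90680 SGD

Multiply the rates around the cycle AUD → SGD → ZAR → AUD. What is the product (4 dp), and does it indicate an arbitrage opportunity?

Around AUD → SGD → ZAR → AUD: 1 × 0.90680 × 11.860 × 0.092981 = 0.999978
Product ≈ 1 (deviation 0.002%, within rounding noise).

1.0000 (no arbitrage)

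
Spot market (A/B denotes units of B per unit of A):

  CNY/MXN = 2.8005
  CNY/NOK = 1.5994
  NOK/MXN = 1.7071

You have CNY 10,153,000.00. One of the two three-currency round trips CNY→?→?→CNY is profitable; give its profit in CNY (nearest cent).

Profitable loop is CNY → MXN → NOK → CNY:
CNY 10,153,000.00 × 2.8005 = MXN 28,433,476.50
MXN 28,433,476.50 ÷ 1.7071 = NOK 16,656,011.07
NOK 16,656,011.07 ÷ 1.5994 = CNY 10,413,912.14
Profit = CNY 10,413,912.14 − CNY 10,153,000.00

Profit: CNY 260,912.14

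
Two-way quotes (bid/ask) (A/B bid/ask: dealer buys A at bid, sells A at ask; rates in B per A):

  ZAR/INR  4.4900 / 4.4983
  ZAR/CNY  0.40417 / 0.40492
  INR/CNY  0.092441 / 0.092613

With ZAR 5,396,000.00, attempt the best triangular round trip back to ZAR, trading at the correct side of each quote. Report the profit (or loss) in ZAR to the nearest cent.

Net profit: ZAR 135,127.74

Best loop ZAR → INR → CNY → ZAR:
ZAR 5,396,000.00 × 4.4900 (sell ZAR at bid) = INR 24,228,040.00
INR 24,228,040.00 × 0.092441 (sell INR at bid) = CNY 2,239,664.25
CNY 2,239,664.25 ÷ 0.40492 (buy ZAR at ask) = ZAR 5,531,127.74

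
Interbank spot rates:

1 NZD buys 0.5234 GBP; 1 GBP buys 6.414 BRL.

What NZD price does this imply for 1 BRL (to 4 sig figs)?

BRL/NZD = 0.2979

1 BRL ÷ 6.414 = 0.155909 GBP
0.155909 GBP ÷ 0.5234 = 0.297877 NZD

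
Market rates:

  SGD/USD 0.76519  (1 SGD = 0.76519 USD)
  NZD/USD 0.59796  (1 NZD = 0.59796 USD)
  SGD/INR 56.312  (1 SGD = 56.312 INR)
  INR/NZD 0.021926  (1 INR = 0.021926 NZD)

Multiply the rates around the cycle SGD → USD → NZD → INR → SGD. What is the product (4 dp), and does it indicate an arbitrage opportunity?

Around SGD → USD → NZD → INR → SGD: 1 × 0.76519 ÷ 0.59796 ÷ 0.021926 ÷ 56.312 = 1.036422
Product > 1; profitable direction is SGD → USD → NZD → INR → SGD.

1.0364 (arbitrage exists)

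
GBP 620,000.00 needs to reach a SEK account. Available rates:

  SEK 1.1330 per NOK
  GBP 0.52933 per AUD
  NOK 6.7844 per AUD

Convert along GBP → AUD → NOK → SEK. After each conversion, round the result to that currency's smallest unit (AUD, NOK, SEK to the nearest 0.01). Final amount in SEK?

SEK 9,003,399.81

GBP 620,000.00 ÷ 0.52933 = AUD 1,171,292.01
AUD 1,171,292.01 × 6.7844 = NOK 7,946,513.51
NOK 7,946,513.51 × 1.1330 = SEK 9,003,399.81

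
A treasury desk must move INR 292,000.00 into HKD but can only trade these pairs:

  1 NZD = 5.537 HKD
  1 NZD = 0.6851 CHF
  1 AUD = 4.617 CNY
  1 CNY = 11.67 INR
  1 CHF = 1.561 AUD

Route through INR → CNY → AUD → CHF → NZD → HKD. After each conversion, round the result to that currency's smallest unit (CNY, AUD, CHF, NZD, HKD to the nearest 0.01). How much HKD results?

HKD 28,058.86

INR 292,000.00 ÷ 11.67 = CNY 25,021.42
CNY 25,021.42 ÷ 4.617 = AUD 5,419.41
AUD 5,419.41 ÷ 1.561 = CHF 3,471.76
CHF 3,471.76 ÷ 0.6851 = NZD 5,067.52
NZD 5,067.52 × 5.537 = HKD 28,058.86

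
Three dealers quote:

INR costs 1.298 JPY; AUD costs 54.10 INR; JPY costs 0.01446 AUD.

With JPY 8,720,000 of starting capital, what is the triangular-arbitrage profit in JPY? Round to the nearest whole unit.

Profit: JPY 134,351

Profitable loop is JPY → AUD → INR → JPY:
JPY 8,720,000 × 0.01446 = AUD 126,091.20
AUD 126,091.20 × 54.10 = INR 6,821,533.92
INR 6,821,533.92 × 1.298 = JPY 8,854,351
Profit = JPY 8,854,351 − JPY 8,720,000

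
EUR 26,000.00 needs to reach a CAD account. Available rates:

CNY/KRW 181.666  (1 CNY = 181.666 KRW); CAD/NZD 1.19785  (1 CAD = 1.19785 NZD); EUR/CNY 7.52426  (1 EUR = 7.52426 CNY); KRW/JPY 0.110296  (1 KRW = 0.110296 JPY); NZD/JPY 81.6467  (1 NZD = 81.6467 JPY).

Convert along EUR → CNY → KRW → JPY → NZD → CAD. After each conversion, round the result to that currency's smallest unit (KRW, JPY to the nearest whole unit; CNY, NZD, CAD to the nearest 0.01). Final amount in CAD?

EUR 26,000.00 × 7.52426 = CNY 195,630.76
CNY 195,630.76 × 181.666 = KRW 35,539,458
KRW 35,539,458 × 0.110296 = JPY 3,919,860
JPY 3,919,860 ÷ 81.6467 = NZD 48,010.02
NZD 48,010.02 ÷ 1.19785 = CAD 40,080.16

CAD 40,080.16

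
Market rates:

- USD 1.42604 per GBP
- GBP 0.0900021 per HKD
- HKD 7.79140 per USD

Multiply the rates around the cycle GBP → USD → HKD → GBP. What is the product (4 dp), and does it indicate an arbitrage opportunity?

Around GBP → USD → HKD → GBP: 1 × 1.42604 × 7.79140 × 0.0900021 = 1.000000
Product ≈ 1 (deviation 0.000%, within rounding noise).

1.0000 (no arbitrage)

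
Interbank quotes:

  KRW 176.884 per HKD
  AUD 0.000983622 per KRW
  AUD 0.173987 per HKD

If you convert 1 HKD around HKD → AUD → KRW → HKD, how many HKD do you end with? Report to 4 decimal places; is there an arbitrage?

1.0000 (no arbitrage)

Around HKD → AUD → KRW → HKD: 1 × 0.173987 ÷ 0.000983622 ÷ 176.884 = 1.000000
Product ≈ 1 (deviation 0.000%, within rounding noise).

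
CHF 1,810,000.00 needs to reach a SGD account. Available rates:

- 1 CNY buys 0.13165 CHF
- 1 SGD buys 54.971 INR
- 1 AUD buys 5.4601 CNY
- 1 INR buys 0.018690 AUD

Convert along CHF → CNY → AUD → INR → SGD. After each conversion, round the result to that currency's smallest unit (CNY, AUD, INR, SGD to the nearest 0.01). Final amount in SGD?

SGD 2,450,835.57

CHF 1,810,000.00 ÷ 0.13165 = CNY 13,748,575.77
CNY 13,748,575.77 ÷ 5.4601 = AUD 2,518,008.05
AUD 2,518,008.05 ÷ 0.018690 = INR 134,724,882.29
INR 134,724,882.29 ÷ 54.971 = SGD 2,450,835.57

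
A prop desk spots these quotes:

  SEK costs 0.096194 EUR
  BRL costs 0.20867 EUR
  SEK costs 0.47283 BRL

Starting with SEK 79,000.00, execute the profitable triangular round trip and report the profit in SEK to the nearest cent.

Profit: SEK 2,029.68

Profitable loop is SEK → BRL → EUR → SEK:
SEK 79,000.00 × 0.47283 = BRL 37,353.57
BRL 37,353.57 × 0.20867 = EUR 7,794.57
EUR 7,794.57 ÷ 0.096194 = SEK 81,029.68
Profit = SEK 81,029.68 − SEK 79,000.00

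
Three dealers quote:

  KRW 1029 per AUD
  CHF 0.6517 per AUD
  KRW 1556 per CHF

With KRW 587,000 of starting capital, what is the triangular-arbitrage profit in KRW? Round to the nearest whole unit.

Profitable loop is KRW → CHF → AUD → KRW:
KRW 587,000 ÷ 1556 = CHF 377.25
CHF 377.25 ÷ 0.6517 = AUD 578.87
AUD 578.87 × 1029 = KRW 595,657
Profit = KRW 595,657 − KRW 587,000

Profit: KRW 8,657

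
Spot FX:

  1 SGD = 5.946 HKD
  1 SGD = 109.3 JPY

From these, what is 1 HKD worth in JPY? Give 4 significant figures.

HKD/JPY = 18.38

1 HKD ÷ 5.946 = 0.16818 SGD
0.16818 SGD × 109.3 = 18.3821 JPY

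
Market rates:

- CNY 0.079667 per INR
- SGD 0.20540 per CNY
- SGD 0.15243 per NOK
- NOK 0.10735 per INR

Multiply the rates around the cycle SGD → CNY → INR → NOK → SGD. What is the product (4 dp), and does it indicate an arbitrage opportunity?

Around SGD → CNY → INR → NOK → SGD: 1 ÷ 0.20540 ÷ 0.079667 × 0.10735 × 0.15243 = 0.999985
Product ≈ 1 (deviation 0.001%, within rounding noise).

1.0000 (no arbitrage)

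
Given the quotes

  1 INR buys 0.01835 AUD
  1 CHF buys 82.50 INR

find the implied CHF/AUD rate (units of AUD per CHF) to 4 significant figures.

CHF/AUD = 1.514

1 CHF × 82.50 = 82.5 INR
82.5 INR × 0.01835 = 1.51388 AUD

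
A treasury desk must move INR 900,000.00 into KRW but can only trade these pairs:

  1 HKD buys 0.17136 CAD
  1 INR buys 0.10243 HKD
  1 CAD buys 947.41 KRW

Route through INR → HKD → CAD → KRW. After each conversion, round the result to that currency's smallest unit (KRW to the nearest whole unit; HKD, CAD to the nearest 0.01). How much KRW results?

KRW 14,966,387

INR 900,000.00 × 0.10243 = HKD 92,187.00
HKD 92,187.00 × 0.17136 = CAD 15,797.16
CAD 15,797.16 × 947.41 = KRW 14,966,387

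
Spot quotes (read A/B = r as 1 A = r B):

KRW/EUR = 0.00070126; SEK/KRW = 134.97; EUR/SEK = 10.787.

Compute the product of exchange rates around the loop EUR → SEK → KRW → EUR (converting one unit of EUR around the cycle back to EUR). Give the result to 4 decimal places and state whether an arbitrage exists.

Around EUR → SEK → KRW → EUR: 1 × 10.787 × 134.97 × 0.00070126 = 1.020979
Product > 1; profitable direction is EUR → SEK → KRW → EUR.

1.0210 (arbitrage exists)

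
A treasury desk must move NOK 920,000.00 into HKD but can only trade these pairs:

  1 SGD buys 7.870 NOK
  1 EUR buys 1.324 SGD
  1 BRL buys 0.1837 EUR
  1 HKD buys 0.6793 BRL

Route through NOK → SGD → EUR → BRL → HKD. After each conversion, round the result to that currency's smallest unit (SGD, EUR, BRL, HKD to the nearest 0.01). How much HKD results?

NOK 920,000.00 ÷ 7.870 = SGD 116,899.62
SGD 116,899.62 ÷ 1.324 = EUR 88,292.76
EUR 88,292.76 ÷ 0.1837 = BRL 480,635.60
BRL 480,635.60 ÷ 0.6793 = HKD 707,545.41

HKD 707,545.41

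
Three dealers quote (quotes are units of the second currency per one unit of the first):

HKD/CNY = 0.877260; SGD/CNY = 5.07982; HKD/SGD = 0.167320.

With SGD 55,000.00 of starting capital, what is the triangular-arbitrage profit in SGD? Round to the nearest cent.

Profit: SGD 1,766.86

Profitable loop is SGD → HKD → CNY → SGD:
SGD 55,000.00 ÷ 0.167320 = HKD 328,711.45
HKD 328,711.45 × 0.877260 = CNY 288,365.41
CNY 288,365.41 ÷ 5.07982 = SGD 56,766.86
Profit = SGD 56,766.86 − SGD 55,000.00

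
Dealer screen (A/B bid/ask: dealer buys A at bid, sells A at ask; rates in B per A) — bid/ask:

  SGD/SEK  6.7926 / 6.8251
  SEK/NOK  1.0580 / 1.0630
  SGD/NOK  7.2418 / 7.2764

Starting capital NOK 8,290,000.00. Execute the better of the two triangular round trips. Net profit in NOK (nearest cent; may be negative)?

Net result: NOK -15,175.84 (no profitable arbitrage after spreads)

Best loop NOK → SEK → SGD → NOK:
NOK 8,290,000.00 ÷ 1.0630 (buy SEK at ask) = SEK 7,798,682.97
SEK 7,798,682.97 ÷ 6.8251 (buy SGD at ask) = SGD 1,142,647.43
SGD 1,142,647.43 × 7.2418 (sell SGD at bid) = NOK 8,274,824.16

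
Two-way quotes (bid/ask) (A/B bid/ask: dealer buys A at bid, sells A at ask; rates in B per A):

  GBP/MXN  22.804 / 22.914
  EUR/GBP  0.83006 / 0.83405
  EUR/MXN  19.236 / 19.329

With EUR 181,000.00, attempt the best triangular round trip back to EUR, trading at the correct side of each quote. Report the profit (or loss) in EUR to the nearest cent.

Best loop EUR → MXN → GBP → EUR:
EUR 181,000.00 × 19.236 (sell EUR at bid) = MXN 3,481,716.00
MXN 3,481,716.00 ÷ 22.914 (buy GBP at ask) = GBP 151,947.11
GBP 151,947.11 ÷ 0.83405 (buy EUR at ask) = EUR 182,179.85

Net profit: EUR 1,179.85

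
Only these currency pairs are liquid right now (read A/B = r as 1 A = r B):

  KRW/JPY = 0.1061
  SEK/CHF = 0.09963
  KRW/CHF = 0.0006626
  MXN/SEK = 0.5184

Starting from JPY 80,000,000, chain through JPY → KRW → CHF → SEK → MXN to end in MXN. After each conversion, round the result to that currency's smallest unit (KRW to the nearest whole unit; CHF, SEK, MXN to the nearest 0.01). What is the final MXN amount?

MXN 9,673,216.63

JPY 80,000,000 ÷ 0.1061 = KRW 754,005,655
KRW 754,005,655 × 0.0006626 = CHF 499,604.15
CHF 499,604.15 ÷ 0.09963 = SEK 5,014,595.50
SEK 5,014,595.50 ÷ 0.5184 = MXN 9,673,216.63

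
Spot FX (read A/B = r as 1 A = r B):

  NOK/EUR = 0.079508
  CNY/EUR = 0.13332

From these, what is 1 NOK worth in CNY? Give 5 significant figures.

NOK/CNY = 0.59637

1 NOK × 0.079508 = 0.079508 EUR
0.079508 EUR ÷ 0.13332 = 0.59637 CNY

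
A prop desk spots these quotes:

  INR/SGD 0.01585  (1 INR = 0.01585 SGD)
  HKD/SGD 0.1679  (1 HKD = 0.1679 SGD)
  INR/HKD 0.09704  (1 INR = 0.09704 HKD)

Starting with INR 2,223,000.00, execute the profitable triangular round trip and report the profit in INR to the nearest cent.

Profitable loop is INR → HKD → SGD → INR:
INR 2,223,000.00 × 0.09704 = HKD 215,719.92
HKD 215,719.92 × 0.1679 = SGD 36,219.37
SGD 36,219.37 ÷ 0.01585 = INR 2,285,134.04
Profit = INR 2,285,134.04 − INR 2,223,000.00

Profit: INR 62,134.04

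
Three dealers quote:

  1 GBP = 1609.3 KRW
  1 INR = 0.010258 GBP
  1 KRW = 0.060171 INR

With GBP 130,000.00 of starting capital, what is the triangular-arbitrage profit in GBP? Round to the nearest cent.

Profit: GBP 874.92

Profitable loop is GBP → INR → KRW → GBP:
GBP 130,000.00 ÷ 0.010258 = INR 12,673,035.68
INR 12,673,035.68 ÷ 0.060171 = KRW 210,617,003
KRW 210,617,003 ÷ 1609.3 = GBP 130,874.92
Profit = GBP 130,874.92 − GBP 130,000.00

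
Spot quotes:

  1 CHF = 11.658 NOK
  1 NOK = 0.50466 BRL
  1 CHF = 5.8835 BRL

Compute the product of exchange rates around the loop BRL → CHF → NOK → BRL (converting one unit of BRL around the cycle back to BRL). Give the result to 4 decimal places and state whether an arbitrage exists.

Around BRL → CHF → NOK → BRL: 1 ÷ 5.8835 × 11.658 × 0.50466 = 0.999970
Product ≈ 1 (deviation 0.003%, within rounding noise).

1.0000 (no arbitrage)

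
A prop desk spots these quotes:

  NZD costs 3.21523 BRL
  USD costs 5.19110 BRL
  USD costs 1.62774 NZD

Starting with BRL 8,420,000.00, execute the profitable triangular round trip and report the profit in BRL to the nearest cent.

Profitable loop is BRL → USD → NZD → BRL:
BRL 8,420,000.00 ÷ 5.19110 = USD 1,622,006.90
USD 1,622,006.90 × 1.62774 = NZD 2,640,205.51
NZD 2,640,205.51 × 3.21523 = BRL 8,488,867.95
Profit = BRL 8,488,867.95 − BRL 8,420,000.00

Profit: BRL 68,867.95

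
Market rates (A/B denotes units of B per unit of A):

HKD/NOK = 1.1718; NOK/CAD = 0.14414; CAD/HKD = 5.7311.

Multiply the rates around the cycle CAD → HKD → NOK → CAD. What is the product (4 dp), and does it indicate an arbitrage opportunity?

0.9680 (arbitrage exists)

Around CAD → HKD → NOK → CAD: 1 × 5.7311 × 1.1718 × 0.14414 = 0.968001
Product < 1; profitable direction is CAD → NOK → HKD → CAD.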